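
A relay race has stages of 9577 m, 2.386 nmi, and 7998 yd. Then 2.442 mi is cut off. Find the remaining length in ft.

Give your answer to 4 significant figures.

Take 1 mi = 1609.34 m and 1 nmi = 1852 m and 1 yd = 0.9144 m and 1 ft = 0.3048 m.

5.702×10⁴ ft

9577 m (already m)
2.386 nmi × 1852 = 4418.87 m
7998 yd × 0.9144 = 7313.37 m
2.442 mi × 1609.34 = 3930.01 m
Sum: 9577 + 4418.87 + 7313.37 − 3930.01 = 17379.2 m
In ft: 17379.2 / 0.3048 = 57018.4 ft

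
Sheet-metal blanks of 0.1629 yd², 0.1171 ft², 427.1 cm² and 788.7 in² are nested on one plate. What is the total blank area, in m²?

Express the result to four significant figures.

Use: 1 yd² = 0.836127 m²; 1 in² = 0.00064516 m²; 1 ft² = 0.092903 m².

0.1629 yd² × 0.836127 = 0.136205 m²
0.1171 ft² × 0.092903 = 0.0108789 m²
427.1 cm² × 0.0001 = 0.04271 m²
788.7 in² × 0.00064516 = 0.508838 m²
Total: 0.136205 + 0.0108789 + 0.04271 + 0.508838 = 0.698632 m²

0.6986 m²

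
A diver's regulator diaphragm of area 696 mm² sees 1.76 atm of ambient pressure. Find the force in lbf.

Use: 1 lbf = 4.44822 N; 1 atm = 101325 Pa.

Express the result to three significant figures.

1.76 atm × 101325 → 178332 Pa
696 mm² × 10⁻⁶ → 6.96×10⁻⁴ m²
F = P × A = 178332 Pa × 6.96×10⁻⁴ m² = 124.119 N
124.119 N ÷ (4.44822 N/lbf) = 27.9031 lbf

27.9 lbf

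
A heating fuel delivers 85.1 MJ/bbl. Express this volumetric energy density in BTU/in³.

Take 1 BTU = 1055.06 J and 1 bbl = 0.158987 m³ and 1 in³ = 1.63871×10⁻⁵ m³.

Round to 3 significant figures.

8.31 BTU/in³

85.1 MJ/bbl × 1000000 J/MJ ÷ 0.158987 m³/bbl = 5.35264×10⁸ J/m³
5.35264×10⁸ J/m³ ÷ 1055.06 J/BTU × 1.63871×10⁻⁵ m³/in³ = 8.31367 BTU/in³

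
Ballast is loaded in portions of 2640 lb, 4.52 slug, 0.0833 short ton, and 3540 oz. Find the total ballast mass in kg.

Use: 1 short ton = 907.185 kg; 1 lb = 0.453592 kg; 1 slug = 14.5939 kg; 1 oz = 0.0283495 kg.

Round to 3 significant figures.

2640 lb × 0.453592 = 1197.48 kg
4.52 slug × 14.5939 = 65.9644 kg
0.0833 short ton × 907.185 = 75.5685 kg
3540 oz × 0.0283495 = 100.357 kg
Sum: 1197.48 + 65.9644 + 75.5685 + 100.357 = 1439.37 kg

1440 kg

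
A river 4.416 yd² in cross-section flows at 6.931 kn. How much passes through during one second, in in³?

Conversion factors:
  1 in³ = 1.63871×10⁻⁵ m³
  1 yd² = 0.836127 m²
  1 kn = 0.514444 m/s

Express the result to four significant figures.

8.034×10⁵ in³

6.931 kn × 0.514444 → 3.56561 m/s
4.416 yd² × 0.836127 → 3.69234 m²
V = v × A × t = 3.56561 m/s × 3.69234 m² × 1 s = 13.1654 m³
13.1654 m³ ÷ (1.63871×10⁻⁵ m³/in³) = 803400 in³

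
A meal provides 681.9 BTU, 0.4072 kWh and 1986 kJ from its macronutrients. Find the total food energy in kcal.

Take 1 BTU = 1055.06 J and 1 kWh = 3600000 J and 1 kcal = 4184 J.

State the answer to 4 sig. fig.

997.0 kcal

681.9 BTU × 1055.06 → 719445 J
0.4072 kWh × 3600000 → 1.46592×10⁶ J
1986 kJ × 1000 → 1.986×10⁶ J
Combined: 719445 + 1.46592×10⁶ + 1.986×10⁶ = 4.17136×10⁶ J
In kcal: 4.17136×10⁶ / 4184 = 996.979 kcal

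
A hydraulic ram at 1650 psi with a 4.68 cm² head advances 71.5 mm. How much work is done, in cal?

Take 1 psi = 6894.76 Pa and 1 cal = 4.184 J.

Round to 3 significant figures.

91.0 cal

1650 psi → 1.13764×10⁷ Pa
4.68 cm² → 4.68×10⁻⁴ m²
F = P × A = 1.13764×10⁷ × 4.68×10⁻⁴ = 5324.16 N
71.5 mm → 0.0715 m
W = F × d = 5324.16 × 0.0715 = 380.677 J
In cal: 380.677 / 4.184 = 90.984 cal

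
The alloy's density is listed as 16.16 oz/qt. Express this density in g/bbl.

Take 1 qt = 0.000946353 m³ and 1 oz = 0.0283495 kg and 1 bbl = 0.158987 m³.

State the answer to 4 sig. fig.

16.16 oz/qt × 0.0283495 kg/oz ÷ 0.000946353 m³/qt = 484.098 kg/m³
484.098 kg/m³ ÷ 0.001 kg/g × 0.158987 m³/bbl = 76965.3 g/bbl

7.697×10⁴ g/bbl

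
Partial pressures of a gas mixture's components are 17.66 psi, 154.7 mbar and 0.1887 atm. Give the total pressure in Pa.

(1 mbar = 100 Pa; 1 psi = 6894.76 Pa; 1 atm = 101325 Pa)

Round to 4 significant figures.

17.66 psi × 6894.76 = 121761 Pa
154.7 mbar × 100 = 15470 Pa
0.1887 atm × 101325 = 19120 Pa
Total: 121761 + 15470 + 19120 = 156351 Pa

1.564×10⁵ Pa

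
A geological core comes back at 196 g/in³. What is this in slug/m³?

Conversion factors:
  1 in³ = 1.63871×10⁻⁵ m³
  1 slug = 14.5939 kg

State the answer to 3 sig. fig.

820 slug/m³

196 g/in³ × 0.001 kg/g ÷ 1.63871×10⁻⁵ m³/in³ = 11960.6 kg/m³
11960.6 kg/m³ ÷ 14.5939 kg/slug = 819.562 slug/m³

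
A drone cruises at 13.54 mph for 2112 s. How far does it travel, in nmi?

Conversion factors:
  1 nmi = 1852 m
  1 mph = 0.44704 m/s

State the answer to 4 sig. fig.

13.54 mph × 0.44704 → 6.05292 m/s
d = v × t = 6.05292 m/s × 2112 s = 12783.8 m
12783.8 m ÷ (1852 m/nmi) = 6.9027 nmi

6.903 nmi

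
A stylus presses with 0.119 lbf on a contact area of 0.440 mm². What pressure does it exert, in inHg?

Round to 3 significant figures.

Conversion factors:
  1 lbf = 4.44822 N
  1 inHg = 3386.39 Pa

355 inHg

0.119 lbf × 4.44822 = 0.529338 N
0.440 mm² × 10⁻⁶ = 4.4×10⁻⁷ m²
P = F / A = 0.529338 N / 4.4×10⁻⁷ m² = 1.20304×10⁶ Pa
1.20304×10⁶ Pa ÷ (3386.39 Pa/inHg) = 355.257 inHg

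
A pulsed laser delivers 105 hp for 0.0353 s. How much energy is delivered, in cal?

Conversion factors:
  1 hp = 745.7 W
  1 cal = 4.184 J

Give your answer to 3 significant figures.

105 hp × 745.7 = 78298.5 W
E = P × t = 78298.5 W × 0.0353 s = 2763.94 J
2763.94 J ÷ (4.184 J/cal) = 660.598 cal

661 cal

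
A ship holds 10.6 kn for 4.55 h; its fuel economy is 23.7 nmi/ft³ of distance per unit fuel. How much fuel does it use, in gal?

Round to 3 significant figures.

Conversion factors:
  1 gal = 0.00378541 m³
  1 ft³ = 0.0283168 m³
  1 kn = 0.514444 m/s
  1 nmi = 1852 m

15.2 gal

10.6 kn → 5.45311 m/s
4.55 h → 16380 s
d = v × t = 5.45311 × 16380 = 89321.9 m
23.7 nmi/ft³ → 1.55005×10⁶ m/m³
V = d / (distance per unit fuel) = 89321.9 / 1.55005×10⁶ = 0.0576252 m³
In gal: 0.0576252 / 0.00378541 = 15.223 gal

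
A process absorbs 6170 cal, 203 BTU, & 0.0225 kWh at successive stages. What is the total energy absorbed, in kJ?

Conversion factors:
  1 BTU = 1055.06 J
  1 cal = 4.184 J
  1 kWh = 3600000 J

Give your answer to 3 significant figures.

6170 cal × 4.184 = 25815.3 J
203 BTU × 1055.06 = 214177 J
0.0225 kWh × 3600000 = 81000 J
Sum: 25815.3 + 214177 + 81000 = 320992 J
In kJ: 320992 / 1000 = 320.992 kJ

321 kJ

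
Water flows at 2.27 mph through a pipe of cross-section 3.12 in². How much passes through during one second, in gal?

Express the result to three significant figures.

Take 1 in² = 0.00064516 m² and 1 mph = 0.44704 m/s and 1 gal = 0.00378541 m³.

2.27 mph × 0.44704 → 1.01478 m/s
3.12 in² × 0.00064516 → 0.0020129 m²
V = v × A × t = 1.01478 m/s × 0.0020129 m² × 1 s = 0.00204265 m³
0.00204265 m³ ÷ (0.00378541 m³/gal) = 0.539611 gal

0.540 gal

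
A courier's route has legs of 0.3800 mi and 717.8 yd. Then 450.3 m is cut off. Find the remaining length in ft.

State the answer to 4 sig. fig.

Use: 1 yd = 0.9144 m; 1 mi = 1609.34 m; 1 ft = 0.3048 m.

0.3800 mi × 1609.34 = 611.549 m
717.8 yd × 0.9144 = 656.356 m
450.3 m (already m)
Net: 611.549 + 656.356 − 450.3 = 817.605 m
In ft: 817.605 / 0.3048 = 2682.43 ft

2682 ft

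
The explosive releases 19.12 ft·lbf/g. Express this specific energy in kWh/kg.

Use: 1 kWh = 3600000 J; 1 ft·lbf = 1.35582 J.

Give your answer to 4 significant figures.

0.007201 kWh/kg

19.12 ft·lbf/g × 1.35582 J/ft·lbf ÷ 0.001 kg/g = 25923.3 J/kg
25923.3 J/kg ÷ 3600000 J/kWh = 0.00720092 kWh/kg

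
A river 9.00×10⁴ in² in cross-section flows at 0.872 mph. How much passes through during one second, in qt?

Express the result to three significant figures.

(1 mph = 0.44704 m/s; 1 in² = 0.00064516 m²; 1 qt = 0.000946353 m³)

2.39×10⁴ qt

0.872 mph × 0.44704 → 0.389819 m/s
9.00×10⁴ in² × 0.00064516 → 58.0644 m²
V = v × A × t = 0.389819 m/s × 58.0644 m² × 1 s = 22.6346 m³
22.6346 m³ ÷ (0.000946353 m³/qt) = 23917.7 qt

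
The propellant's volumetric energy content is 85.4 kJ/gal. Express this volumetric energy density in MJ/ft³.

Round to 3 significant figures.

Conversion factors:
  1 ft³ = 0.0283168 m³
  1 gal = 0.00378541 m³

0.639 MJ/ft³

85.4 kJ/gal × 1000 J/kJ ÷ 0.00378541 m³/gal = 2.25603×10⁷ J/m³
2.25603×10⁷ J/m³ ÷ 1000000 J/MJ × 0.0283168 m³/ft³ = 0.638836 MJ/ft³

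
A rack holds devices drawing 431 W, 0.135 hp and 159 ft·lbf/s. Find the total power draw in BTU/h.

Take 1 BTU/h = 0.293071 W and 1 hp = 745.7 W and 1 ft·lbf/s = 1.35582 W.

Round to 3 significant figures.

431 W (already W)
0.135 hp × 745.7 → 100.67 W
159 ft·lbf/s × 1.35582 → 215.575 W
Sum: 431 + 100.67 + 215.575 = 747.245 W
In BTU/h: 747.245 / 0.293071 = 2549.71 BTU/h

2550 BTU/h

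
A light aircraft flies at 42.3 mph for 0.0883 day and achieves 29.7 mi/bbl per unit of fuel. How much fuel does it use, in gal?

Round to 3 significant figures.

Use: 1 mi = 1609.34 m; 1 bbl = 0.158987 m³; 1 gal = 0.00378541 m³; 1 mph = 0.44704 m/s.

127 gal

42.3 mph → 18.9098 m/s
0.0883 day → 7629.12 s
d = v × t = 18.9098 × 7629.12 = 144265 m
29.7 mi/bbl → 300637 m/m³
V = d / (distance per unit fuel) = 144265 / 300637 = 0.479864 m³
In gal: 0.479864 / 0.00378541 = 126.767 gal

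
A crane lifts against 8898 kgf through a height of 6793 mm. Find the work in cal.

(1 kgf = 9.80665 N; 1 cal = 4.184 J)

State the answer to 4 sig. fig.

8898 kgf × 9.80665 = 87259.6 N
6793 mm × 0.001 = 6.793 m
W = F × d = 87259.6 N × 6.793 m = 592754 J
592754 J ÷ (4.184 J/cal) = 141672 cal

1.417×10⁵ cal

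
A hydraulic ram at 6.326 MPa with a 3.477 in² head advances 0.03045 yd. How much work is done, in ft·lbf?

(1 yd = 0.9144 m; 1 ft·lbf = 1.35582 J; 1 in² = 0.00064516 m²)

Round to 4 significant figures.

291.4 ft·lbf

6.326 MPa → 6.326×10⁶ Pa
3.477 in² → 0.00224322 m²
F = P × A = 6.326×10⁶ × 0.00224322 = 14190.6 N
0.03045 yd → 0.0278435 m
W = F × d = 14190.6 × 0.0278435 = 395.116 J
In ft·lbf: 395.116 / 1.35582 = 291.422 ft·lbf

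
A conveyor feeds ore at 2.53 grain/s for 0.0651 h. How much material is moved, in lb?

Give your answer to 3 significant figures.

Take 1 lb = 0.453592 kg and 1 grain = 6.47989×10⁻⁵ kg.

0.0847 lb

2.53 grain/s → 1.63941×10⁻⁴ kg/s
0.0651 h → 234.36 s
m = ṁ × t = 1.63941×10⁻⁴ × 234.36 = 0.0384212 kg
In lb: 0.0384212 / 0.453592 = 0.0847043 lb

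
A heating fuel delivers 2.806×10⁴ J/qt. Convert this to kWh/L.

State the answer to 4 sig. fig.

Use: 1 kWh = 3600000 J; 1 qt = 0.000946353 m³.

2.806×10⁴ J/qt ÷ 0.000946353 m³/qt = 2.96507×10⁷ J/m³
2.96507×10⁷ J/m³ ÷ 3600000 J/kWh × 0.001 m³/L = 0.00823631 kWh/L

0.008236 kWh/L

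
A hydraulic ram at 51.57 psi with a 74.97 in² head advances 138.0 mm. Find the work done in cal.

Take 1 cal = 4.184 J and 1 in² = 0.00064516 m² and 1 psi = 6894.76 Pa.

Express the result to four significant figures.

51.57 psi → 355563 Pa
74.97 in² → 0.0483676 m²
F = P × A = 355563 × 0.0483676 = 17197.7 N
138.0 mm → 0.138 m
W = F × d = 17197.7 × 0.138 = 2373.28 J
In cal: 2373.28 / 4.184 = 567.228 cal

567.2 cal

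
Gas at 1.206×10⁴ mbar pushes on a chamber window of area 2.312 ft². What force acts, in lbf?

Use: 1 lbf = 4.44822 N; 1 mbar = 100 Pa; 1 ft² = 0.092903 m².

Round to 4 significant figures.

5.823×10⁴ lbf

1.206×10⁴ mbar × 100 → 1.206×10⁶ Pa
2.312 ft² × 0.092903 → 0.214792 m²
F = P × A = 1.206×10⁶ Pa × 0.214792 m² = 259039 N
259039 N ÷ (4.44822 N/lbf) = 58234.3 lbf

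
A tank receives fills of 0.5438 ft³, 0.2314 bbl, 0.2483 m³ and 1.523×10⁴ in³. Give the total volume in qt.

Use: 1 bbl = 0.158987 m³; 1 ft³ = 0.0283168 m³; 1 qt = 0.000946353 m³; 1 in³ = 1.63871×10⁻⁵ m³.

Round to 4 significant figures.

0.5438 ft³ × 0.0283168 = 0.0153987 m³
0.2314 bbl × 0.158987 = 0.0367896 m³
0.2483 m³ (already m³)
1.523×10⁴ in³ × 1.63871×10⁻⁵ = 0.249576 m³
Combined: 0.0153987 + 0.0367896 + 0.2483 + 0.249576 = 0.550064 m³
In qt: 0.550064 / 0.000946353 = 581.246 qt

581.2 qt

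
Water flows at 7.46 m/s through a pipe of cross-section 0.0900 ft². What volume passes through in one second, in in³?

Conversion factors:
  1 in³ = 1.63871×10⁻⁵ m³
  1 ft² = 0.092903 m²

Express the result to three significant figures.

0.0900 ft² × 0.092903 = 0.00836127 m²
V = v × A × t = 7.46 m/s × 0.00836127 m² × 1 s = 0.0623751 m³
0.0623751 m³ ÷ (1.63871×10⁻⁵ m³/in³) = 3806.35 in³

3810 in³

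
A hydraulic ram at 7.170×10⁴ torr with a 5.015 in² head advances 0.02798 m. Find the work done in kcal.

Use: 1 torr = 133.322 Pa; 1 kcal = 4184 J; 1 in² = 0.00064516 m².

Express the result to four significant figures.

7.170×10⁴ torr → 9.55919×10⁶ Pa
5.015 in² → 0.00323548 m²
F = P × A = 9.55919×10⁶ × 0.00323548 = 30928.6 N
W = F × d = 30928.6 × 0.02798 = 865.382 J
In kcal: 865.382 / 4184 = 0.206831 kcal

0.2068 kcal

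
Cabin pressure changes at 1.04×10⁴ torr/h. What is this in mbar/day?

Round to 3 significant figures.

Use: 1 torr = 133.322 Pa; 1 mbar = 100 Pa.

3.33×10⁵ mbar/day

1.04×10⁴ torr/h × 133.322 Pa/torr ÷ 3600 s/h = 385.152 Pa/s
385.152 Pa/s ÷ 100 Pa/mbar × 86400 s/day = 332771 mbar/day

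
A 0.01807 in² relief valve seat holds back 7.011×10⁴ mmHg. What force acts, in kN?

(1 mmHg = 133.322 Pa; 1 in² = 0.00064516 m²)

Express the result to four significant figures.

0.1090 kN

7.011×10⁴ mmHg × 133.322 → 9.34721×10⁶ Pa
0.01807 in² × 0.00064516 → 1.1658×10⁻⁵ m²
F = P × A = 9.34721×10⁶ Pa × 1.1658×10⁻⁵ m² = 108.97 N
108.97 N ÷ (1000 N/kN) = 0.10897 kN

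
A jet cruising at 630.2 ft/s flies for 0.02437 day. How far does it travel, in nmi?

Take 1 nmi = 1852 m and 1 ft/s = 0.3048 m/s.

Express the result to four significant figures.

630.2 ft/s × 0.3048 = 192.085 m/s
0.02437 day × 86400 = 2105.57 s
d = v × t = 192.085 m/s × 2105.57 s = 404448 m
404448 m ÷ (1852 m/nmi) = 218.384 nmi

218.4 nmi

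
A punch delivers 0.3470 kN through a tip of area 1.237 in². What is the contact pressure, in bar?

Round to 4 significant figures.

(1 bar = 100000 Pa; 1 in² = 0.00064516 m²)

0.3470 kN × 1000 → 347 N
1.237 in² × 0.00064516 → 7.98063×10⁻⁴ m²
P = F / A = 347 N / 7.98063×10⁻⁴ m² = 434803 Pa
434803 Pa ÷ (100000 Pa/bar) = 4.34803 bar

4.348 bar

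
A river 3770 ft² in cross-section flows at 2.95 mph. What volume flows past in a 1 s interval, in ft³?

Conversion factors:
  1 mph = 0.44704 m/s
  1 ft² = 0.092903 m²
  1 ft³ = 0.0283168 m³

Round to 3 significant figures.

2.95 mph × 0.44704 = 1.31877 m/s
3770 ft² × 0.092903 = 350.244 m²
V = v × A × t = 1.31877 m/s × 350.244 m² × 1 s = 461.891 m³
461.891 m³ ÷ (0.0283168 m³/ft³) = 16311.6 ft³

1.63×10⁴ ft³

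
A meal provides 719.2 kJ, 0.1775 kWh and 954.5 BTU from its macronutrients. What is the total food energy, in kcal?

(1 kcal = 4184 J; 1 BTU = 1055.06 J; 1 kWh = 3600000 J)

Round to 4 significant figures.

565.3 kcal

719.2 kJ × 1000 → 719200 J
0.1775 kWh × 3600000 → 639000 J
954.5 BTU × 1055.06 → 1.00705×10⁶ J
Sum: 719200 + 639000 + 1.00705×10⁶ = 2.36525×10⁶ J
In kcal: 2.36525×10⁶ / 4184 = 565.308 kcal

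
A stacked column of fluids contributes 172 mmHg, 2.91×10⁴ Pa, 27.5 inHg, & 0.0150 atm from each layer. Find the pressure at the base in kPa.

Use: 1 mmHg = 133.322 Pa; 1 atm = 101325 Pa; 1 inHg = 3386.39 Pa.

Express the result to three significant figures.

172 mmHg × 133.322 = 22931.4 Pa
2.91×10⁴ Pa (already Pa)
27.5 inHg × 3386.39 = 93125.7 Pa
0.0150 atm × 101325 = 1519.88 Pa
Total: 22931.4 + 29100 + 93125.7 + 1519.88 = 146677 Pa
In kPa: 146677 / 1000 = 146.677 kPa

147 kPa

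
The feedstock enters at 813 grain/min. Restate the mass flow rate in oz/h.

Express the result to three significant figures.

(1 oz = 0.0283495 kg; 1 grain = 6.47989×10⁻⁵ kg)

111 oz/h

813 grain/min × 6.47989×10⁻⁵ kg/grain ÷ 60 s/min = 8.78025×10⁻⁴ kg/s
8.78025×10⁻⁴ kg/s ÷ 0.0283495 kg/oz × 3600 s/h = 111.497 oz/h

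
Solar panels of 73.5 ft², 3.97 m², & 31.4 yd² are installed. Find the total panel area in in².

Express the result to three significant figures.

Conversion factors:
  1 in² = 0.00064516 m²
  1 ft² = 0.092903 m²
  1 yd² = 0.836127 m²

73.5 ft² × 0.092903 → 6.82837 m²
3.97 m² (already m²)
31.4 yd² × 0.836127 → 26.2544 m²
Total: 6.82837 + 3.97 + 26.2544 = 37.0528 m²
In in²: 37.0528 / 0.00064516 = 57432 in²

5.74×10⁴ in²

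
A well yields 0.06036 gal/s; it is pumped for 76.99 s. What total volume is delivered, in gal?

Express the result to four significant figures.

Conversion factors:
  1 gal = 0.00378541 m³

4.647 gal

0.06036 gal/s → 2.28487×10⁻⁴ m³/s
V = Q × t = 2.28487×10⁻⁴ × 76.99 = 0.0175912 m³
In gal: 0.0175912 / 0.00378541 = 4.64711 gal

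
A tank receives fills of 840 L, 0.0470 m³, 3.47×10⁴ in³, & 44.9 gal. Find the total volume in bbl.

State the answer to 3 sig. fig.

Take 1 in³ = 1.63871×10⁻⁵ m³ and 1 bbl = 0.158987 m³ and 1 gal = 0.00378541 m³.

10.2 bbl

840 L × 0.001 = 0.84 m³
0.0470 m³ (already m³)
3.47×10⁴ in³ × 1.63871×10⁻⁵ = 0.568632 m³
44.9 gal × 0.00378541 = 0.169965 m³
Combined: 0.84 + 0.047 + 0.568632 + 0.169965 = 1.6256 m³
In bbl: 1.6256 / 0.158987 = 10.2247 bbl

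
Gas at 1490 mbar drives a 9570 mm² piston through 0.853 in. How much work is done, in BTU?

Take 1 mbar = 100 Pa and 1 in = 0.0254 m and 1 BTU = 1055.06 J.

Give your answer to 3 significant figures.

1490 mbar → 149000 Pa
9570 mm² → 0.00957 m²
F = P × A = 149000 × 0.00957 = 1425.93 N
0.853 in → 0.0216662 m
W = F × d = 1425.93 × 0.0216662 = 30.8945 J
In BTU: 30.8945 / 1055.06 = 0.0292822 BTU

0.0293 BTU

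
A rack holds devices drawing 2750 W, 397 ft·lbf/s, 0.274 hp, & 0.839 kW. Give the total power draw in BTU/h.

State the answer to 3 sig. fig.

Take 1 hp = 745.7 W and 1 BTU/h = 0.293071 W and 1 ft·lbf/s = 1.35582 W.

1.48×10⁴ BTU/h

2750 W (already W)
397 ft·lbf/s × 1.35582 = 538.261 W
0.274 hp × 745.7 = 204.322 W
0.839 kW × 1000 = 839 W
Sum: 2750 + 538.261 + 204.322 + 839 = 4331.58 W
In BTU/h: 4331.58 / 0.293071 = 14780 BTU/h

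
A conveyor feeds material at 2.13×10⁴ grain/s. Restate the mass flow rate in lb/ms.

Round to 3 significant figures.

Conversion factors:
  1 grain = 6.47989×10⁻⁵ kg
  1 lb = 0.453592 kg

2.13×10⁴ grain/s × 6.47989×10⁻⁵ kg/grain = 1.38022 kg/s
1.38022 kg/s ÷ 0.453592 kg/lb × 0.001 s/ms = 0.00304287 lb/ms

0.00304 lb/ms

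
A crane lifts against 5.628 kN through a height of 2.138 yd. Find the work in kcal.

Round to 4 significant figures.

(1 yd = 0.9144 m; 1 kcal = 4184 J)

5.628 kN × 1000 → 5628 N
2.138 yd × 0.9144 → 1.95499 m
W = F × d = 5628 N × 1.95499 m = 11002.7 J
11002.7 J ÷ (4184 J/kcal) = 2.62971 kcal

2.630 kcal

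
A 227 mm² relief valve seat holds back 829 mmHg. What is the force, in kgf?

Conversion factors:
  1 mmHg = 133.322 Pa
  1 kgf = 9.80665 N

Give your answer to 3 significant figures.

2.56 kgf

829 mmHg × 133.322 → 110524 Pa
227 mm² × 10⁻⁶ → 2.27×10⁻⁴ m²
F = P × A = 110524 Pa × 2.27×10⁻⁴ m² = 25.0889 N
25.0889 N ÷ (9.80665 N/kgf) = 2.55836 kgf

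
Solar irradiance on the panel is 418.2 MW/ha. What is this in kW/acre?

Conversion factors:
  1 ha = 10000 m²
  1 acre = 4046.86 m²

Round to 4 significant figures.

1.692×10⁵ kW/acre

418.2 MW/ha × 1000000 W/MW ÷ 10000 m²/ha = 41820 W/m²
41820 W/m² ÷ 1000 W/kW × 4046.86 m²/acre = 169240 kW/acre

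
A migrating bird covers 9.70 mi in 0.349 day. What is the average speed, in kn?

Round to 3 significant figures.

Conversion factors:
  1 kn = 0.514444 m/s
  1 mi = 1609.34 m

9.70 mi × 1609.34 → 15610.6 m
0.349 day × 86400 → 30153.6 s
v = d / t = 15610.6 m / 30153.6 s = 0.517703 m/s
0.517703 m/s ÷ (0.514444 m/s/kn) = 1.00633 kn

1.01 kn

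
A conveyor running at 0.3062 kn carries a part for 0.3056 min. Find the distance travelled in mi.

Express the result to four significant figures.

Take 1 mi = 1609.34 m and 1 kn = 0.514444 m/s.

0.3062 kn × 0.514444 → 0.157523 m/s
0.3056 min × 60 → 18.336 s
d = v × t = 0.157523 m/s × 18.336 s = 2.88834 m
2.88834 m ÷ (1609.34 m/mi) = 0.00179474 mi

0.001795 mi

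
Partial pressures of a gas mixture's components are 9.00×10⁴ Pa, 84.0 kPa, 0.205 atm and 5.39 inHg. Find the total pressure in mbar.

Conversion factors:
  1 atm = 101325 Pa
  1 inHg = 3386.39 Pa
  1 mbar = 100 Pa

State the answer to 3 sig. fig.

2130 mbar

9.00×10⁴ Pa (already Pa)
84.0 kPa × 1000 → 84000 Pa
0.205 atm × 101325 → 20771.6 Pa
5.39 inHg × 3386.39 → 18252.6 Pa
Total: 90000 + 84000 + 20771.6 + 18252.6 = 213024 Pa
In mbar: 213024 / 100 = 2130.24 mbar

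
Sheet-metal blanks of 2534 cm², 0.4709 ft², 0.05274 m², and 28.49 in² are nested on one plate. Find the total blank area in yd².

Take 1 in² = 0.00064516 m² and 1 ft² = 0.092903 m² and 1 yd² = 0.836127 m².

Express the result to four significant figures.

2534 cm² × 0.0001 = 0.2534 m²
0.4709 ft² × 0.092903 = 0.043748 m²
0.05274 m² (already m²)
28.49 in² × 0.00064516 = 0.0183806 m²
Total: 0.2534 + 0.043748 + 0.05274 + 0.0183806 = 0.368269 m²
In yd²: 0.368269 / 0.836127 = 0.440446 yd²

0.4404 yd²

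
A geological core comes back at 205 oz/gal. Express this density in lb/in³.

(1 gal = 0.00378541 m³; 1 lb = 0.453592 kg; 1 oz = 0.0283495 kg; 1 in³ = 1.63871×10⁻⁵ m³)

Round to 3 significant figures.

0.0555 lb/in³

205 oz/gal × 0.0283495 kg/oz ÷ 0.00378541 m³/gal = 1535.28 kg/m³
1535.28 kg/m³ ÷ 0.453592 kg/lb × 1.63871×10⁻⁵ m³/in³ = 0.0554657 lb/in³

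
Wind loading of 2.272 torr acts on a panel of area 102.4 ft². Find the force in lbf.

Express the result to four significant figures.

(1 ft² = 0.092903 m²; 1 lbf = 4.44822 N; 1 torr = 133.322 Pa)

2.272 torr × 133.322 = 302.908 Pa
102.4 ft² × 0.092903 = 9.51327 m²
F = P × A = 302.908 Pa × 9.51327 m² = 2881.65 N
2881.65 N ÷ (4.44822 N/lbf) = 647.821 lbf

647.8 lbf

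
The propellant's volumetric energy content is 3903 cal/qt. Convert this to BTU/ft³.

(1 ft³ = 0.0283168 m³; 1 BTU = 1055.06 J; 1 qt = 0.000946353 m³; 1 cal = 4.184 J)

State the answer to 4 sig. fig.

463.1 BTU/ft³

3903 cal/qt × 4.184 J/cal ÷ 0.000946353 m³/qt = 1.72559×10⁷ J/m³
1.72559×10⁷ J/m³ ÷ 1055.06 J/BTU × 0.0283168 m³/ft³ = 463.132 BTU/ft³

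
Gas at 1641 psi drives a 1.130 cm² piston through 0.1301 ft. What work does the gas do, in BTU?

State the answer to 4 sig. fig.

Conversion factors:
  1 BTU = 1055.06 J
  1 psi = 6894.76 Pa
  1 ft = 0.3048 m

1641 psi → 1.13143×10⁷ Pa
1.130 cm² → 1.13×10⁻⁴ m²
F = P × A = 1.13143×10⁷ × 1.13×10⁻⁴ = 1278.52 N
0.1301 ft → 0.0396545 m
W = F × d = 1278.52 × 0.0396545 = 50.6991 J
In BTU: 50.6991 / 1055.06 = 0.0480533 BTU

0.04805 BTU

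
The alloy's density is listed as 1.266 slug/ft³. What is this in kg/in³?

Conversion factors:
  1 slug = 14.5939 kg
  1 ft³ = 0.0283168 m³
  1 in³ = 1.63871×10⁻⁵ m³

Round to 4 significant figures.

1.266 slug/ft³ × 14.5939 kg/slug ÷ 0.0283168 m³/ft³ = 652.471 kg/m³
652.471 kg/m³ × 1.63871×10⁻⁵ m³/in³ = 0.0106921 kg/in³

0.01069 kg/in³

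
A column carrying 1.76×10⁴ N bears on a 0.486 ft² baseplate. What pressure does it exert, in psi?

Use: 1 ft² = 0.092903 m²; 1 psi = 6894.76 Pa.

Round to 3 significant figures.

56.5 psi

0.486 ft² × 0.092903 = 0.0451509 m²
P = F / A = 17600 N / 0.0451509 m² = 389804 Pa
389804 Pa ÷ (6894.76 Pa/psi) = 56.5363 psi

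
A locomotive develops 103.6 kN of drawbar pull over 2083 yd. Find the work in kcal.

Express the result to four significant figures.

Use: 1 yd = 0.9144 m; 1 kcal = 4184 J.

103.6 kN × 1000 = 103600 N
2083 yd × 0.9144 = 1904.7 m
W = F × d = 103600 N × 1904.7 m = 1.97327×10⁸ J
1.97327×10⁸ J ÷ (4184 J/kcal) = 47162.3 kcal

4.716×10⁴ kcal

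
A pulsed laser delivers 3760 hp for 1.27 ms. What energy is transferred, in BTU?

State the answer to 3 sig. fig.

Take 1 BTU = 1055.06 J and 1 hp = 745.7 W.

3760 hp × 745.7 = 2.80383×10⁶ W
1.27 ms × 0.001 = 0.00127 s
E = P × t = 2.80383×10⁶ W × 0.00127 s = 3560.86 J
3560.86 J ÷ (1055.06 J/BTU) = 3.37503 BTU

3.38 BTU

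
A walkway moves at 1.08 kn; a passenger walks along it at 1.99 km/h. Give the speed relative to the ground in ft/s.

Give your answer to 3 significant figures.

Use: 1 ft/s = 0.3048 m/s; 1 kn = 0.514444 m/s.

1.08 kn × 0.514444 = 0.5556 m/s
1.99 km/h × (1/3.6) = 0.552778 m/s
Total: 0.5556 + 0.552778 = 1.10838 m/s
In ft/s: 1.10838 / 0.3048 = 3.63642 ft/s

3.64 ft/s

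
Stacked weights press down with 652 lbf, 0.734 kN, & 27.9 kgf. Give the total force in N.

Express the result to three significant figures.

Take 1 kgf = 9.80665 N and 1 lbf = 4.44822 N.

3910 N

652 lbf × 4.44822 = 2900.24 N
0.734 kN × 1000 = 734 N
27.9 kgf × 9.80665 = 273.606 N
Sum: 2900.24 + 734 + 273.606 = 3907.85 N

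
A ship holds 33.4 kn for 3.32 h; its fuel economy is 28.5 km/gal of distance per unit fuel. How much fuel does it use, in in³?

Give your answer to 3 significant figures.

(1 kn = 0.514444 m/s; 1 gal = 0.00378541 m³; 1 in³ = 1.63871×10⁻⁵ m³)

33.4 kn → 17.1824 m/s
3.32 h → 11952 s
d = v × t = 17.1824 × 11952 = 205364 m
28.5 km/gal → 7.52891×10⁶ m/m³
V = d / (distance per unit fuel) = 205364 / 7.52891×10⁶ = 0.0272767 m³
In in³: 0.0272767 / 1.63871×10⁻⁵ = 1664.52 in³

1660 in³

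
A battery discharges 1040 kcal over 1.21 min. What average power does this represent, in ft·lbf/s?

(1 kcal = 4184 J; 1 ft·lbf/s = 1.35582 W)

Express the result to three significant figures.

1040 kcal × 4184 → 4.35136×10⁶ J
1.21 min × 60 → 72.6 s
P = E / t = 4.35136×10⁶ J / 72.6 s = 59936.1 W
59936.1 W ÷ (1.35582 W/ft·lbf/s) = 44206.5 ft·lbf/s

4.42×10⁴ ft·lbf/s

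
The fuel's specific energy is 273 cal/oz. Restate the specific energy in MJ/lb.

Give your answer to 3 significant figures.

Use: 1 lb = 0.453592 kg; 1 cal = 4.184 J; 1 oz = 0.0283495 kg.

0.0183 MJ/lb

273 cal/oz × 4.184 J/cal ÷ 0.0283495 kg/oz = 40291.1 J/kg
40291.1 J/kg ÷ 1000000 J/MJ × 0.453592 kg/lb = 0.0182757 MJ/lb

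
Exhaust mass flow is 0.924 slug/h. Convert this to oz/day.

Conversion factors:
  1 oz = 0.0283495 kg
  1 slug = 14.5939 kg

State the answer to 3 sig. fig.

1.14×10⁴ oz/day

0.924 slug/h × 14.5939 kg/slug ÷ 3600 s/h = 0.00374577 kg/s
0.00374577 kg/s ÷ 0.0283495 kg/oz × 86400 s/day = 11415.9 oz/day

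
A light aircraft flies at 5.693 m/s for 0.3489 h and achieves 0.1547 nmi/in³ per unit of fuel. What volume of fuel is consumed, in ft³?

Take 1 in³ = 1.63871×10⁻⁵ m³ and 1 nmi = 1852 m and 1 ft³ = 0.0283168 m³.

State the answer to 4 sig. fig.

0.3489 h → 1256.04 s
d = v × t = 5.693 × 1256.04 = 7150.64 m
0.1547 nmi/in³ → 1.74835×10⁷ m/m³
V = d / (distance per unit fuel) = 7150.64 / 1.74835×10⁷ = 4.08994×10⁻⁴ m³
In ft³: 4.08994×10⁻⁴ / 0.0283168 = 0.0144435 ft³

0.01444 ft³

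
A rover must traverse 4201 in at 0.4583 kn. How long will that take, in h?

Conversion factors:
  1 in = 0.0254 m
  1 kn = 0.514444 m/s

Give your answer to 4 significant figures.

4201 in × 0.0254 → 106.705 m
0.4583 kn × 0.514444 → 0.23577 m/s
t = d / v = 106.705 m / 0.23577 m/s = 452.581 s
452.581 s ÷ (3600 s/h) = 0.125717 h

0.1257 h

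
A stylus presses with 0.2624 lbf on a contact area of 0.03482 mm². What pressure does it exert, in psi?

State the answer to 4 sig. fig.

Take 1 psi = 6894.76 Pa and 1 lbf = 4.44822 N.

0.2624 lbf × 4.44822 → 1.16721 N
0.03482 mm² × 10⁻⁶ → 3.482×10⁻⁸ m²
P = F / A = 1.16721 N / 3.482×10⁻⁸ m² = 3.35213×10⁷ Pa
3.35213×10⁷ Pa ÷ (6894.76 Pa/psi) = 4861.85 psi

4862 psi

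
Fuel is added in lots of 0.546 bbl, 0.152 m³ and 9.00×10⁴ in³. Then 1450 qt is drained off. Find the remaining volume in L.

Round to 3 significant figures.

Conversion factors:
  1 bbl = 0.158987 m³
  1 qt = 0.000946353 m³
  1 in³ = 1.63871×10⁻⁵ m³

341 L

0.546 bbl × 0.158987 = 0.0868069 m³
0.152 m³ (already m³)
9.00×10⁴ in³ × 1.63871×10⁻⁵ = 1.47484 m³
1450 qt × 0.000946353 = 1.37221 m³
Result: 0.0868069 + 0.152 + 1.47484 − 1.37221 = 0.341437 m³
In L: 0.341437 / 0.001 = 341.437 L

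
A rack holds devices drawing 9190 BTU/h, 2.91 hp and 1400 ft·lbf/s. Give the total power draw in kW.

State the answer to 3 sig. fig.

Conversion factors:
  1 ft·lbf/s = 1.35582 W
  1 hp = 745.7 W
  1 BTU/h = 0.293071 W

6.76 kW

9190 BTU/h × 0.293071 = 2693.32 W
2.91 hp × 745.7 = 2169.99 W
1400 ft·lbf/s × 1.35582 = 1898.15 W
Total: 2693.32 + 2169.99 + 1898.15 = 6761.46 W
In kW: 6761.46 / 1000 = 6.76146 kW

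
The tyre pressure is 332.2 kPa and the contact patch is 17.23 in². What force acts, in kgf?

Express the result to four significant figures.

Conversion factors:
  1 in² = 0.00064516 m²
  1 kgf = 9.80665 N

332.2 kPa × 1000 = 332200 Pa
17.23 in² × 0.00064516 = 0.0111161 m²
F = P × A = 332200 Pa × 0.0111161 m² = 3692.77 N
3692.77 N ÷ (9.80665 N/kgf) = 376.558 kgf

376.6 kgf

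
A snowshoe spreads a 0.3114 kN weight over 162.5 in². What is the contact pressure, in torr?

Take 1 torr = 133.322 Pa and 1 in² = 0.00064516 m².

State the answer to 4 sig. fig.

22.28 torr

0.3114 kN × 1000 → 311.4 N
162.5 in² × 0.00064516 → 0.104838 m²
P = F / A = 311.4 N / 0.104838 m² = 2970.3 Pa
2970.3 Pa ÷ (133.322 Pa/torr) = 22.2791 torr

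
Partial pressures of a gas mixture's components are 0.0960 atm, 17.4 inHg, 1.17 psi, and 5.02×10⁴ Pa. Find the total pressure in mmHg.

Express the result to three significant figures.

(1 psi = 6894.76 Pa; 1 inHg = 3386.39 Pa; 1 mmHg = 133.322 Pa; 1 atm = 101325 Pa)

0.0960 atm × 101325 → 9727.2 Pa
17.4 inHg × 3386.39 → 58923.2 Pa
1.17 psi × 6894.76 → 8066.87 Pa
5.02×10⁴ Pa (already Pa)
Combined: 9727.2 + 58923.2 + 8066.87 + 50200 = 126917 Pa
In mmHg: 126917 / 133.322 = 951.958 mmHg

952 mmHg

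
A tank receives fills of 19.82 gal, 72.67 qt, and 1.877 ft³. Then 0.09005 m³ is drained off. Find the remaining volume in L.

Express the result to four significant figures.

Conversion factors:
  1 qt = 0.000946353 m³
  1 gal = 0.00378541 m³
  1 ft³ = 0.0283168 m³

106.9 L

19.82 gal × 0.00378541 = 0.0750268 m³
72.67 qt × 0.000946353 = 0.0687715 m³
1.877 ft³ × 0.0283168 = 0.0531506 m³
0.09005 m³ (already m³)
Sum: 0.0750268 + 0.0687715 + 0.0531506 − 0.09005 = 0.106899 m³
In L: 0.106899 / 0.001 = 106.899 L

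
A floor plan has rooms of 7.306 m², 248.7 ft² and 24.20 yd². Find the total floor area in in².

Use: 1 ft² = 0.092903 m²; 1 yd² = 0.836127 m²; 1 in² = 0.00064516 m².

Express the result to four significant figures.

7.306 m² (already m²)
248.7 ft² × 0.092903 = 23.105 m²
24.20 yd² × 0.836127 = 20.2343 m²
Sum: 7.306 + 23.105 + 20.2343 = 50.6453 m²
In in²: 50.6453 / 0.00064516 = 78500.4 in²

7.850×10⁴ in²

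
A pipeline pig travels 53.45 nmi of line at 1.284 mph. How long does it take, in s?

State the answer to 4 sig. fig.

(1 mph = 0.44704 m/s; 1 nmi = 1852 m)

1.725×10⁵ s

53.45 nmi × 1852 → 98989.4 m
1.284 mph × 0.44704 → 0.573999 m/s
t = d / v = 98989.4 m / 0.573999 m/s = 172456 s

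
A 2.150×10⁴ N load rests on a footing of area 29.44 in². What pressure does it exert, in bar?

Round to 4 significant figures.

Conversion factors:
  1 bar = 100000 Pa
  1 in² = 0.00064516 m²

11.32 bar

29.44 in² × 0.00064516 = 0.0189935 m²
P = F / A = 21500 N / 0.0189935 m² = 1.13197×10⁶ Pa
1.13197×10⁶ Pa ÷ (100000 Pa/bar) = 11.3197 bar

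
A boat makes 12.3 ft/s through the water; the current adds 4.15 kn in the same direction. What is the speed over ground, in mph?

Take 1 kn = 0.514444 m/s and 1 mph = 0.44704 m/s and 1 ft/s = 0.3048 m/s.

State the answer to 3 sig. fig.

12.3 ft/s × 0.3048 = 3.74904 m/s
4.15 kn × 0.514444 = 2.13494 m/s
Total: 3.74904 + 2.13494 = 5.88398 m/s
In mph: 5.88398 / 0.44704 = 13.1621 mph

13.2 mph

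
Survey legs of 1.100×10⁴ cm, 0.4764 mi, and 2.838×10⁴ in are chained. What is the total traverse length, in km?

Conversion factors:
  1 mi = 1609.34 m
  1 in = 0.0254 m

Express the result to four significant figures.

1.598 km

1.100×10⁴ cm × 0.01 = 110 m
0.4764 mi × 1609.34 = 766.69 m
2.838×10⁴ in × 0.0254 = 720.852 m
Total: 110 + 766.69 + 720.852 = 1597.54 m
In km: 1597.54 / 1000 = 1.59754 km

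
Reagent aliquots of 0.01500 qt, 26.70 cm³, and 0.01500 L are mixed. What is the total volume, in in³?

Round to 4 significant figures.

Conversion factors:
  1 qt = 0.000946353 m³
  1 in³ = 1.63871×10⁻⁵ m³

0.01500 qt × 0.000946353 = 1.41953×10⁻⁵ m³
26.70 cm³ × 10⁻⁶ = 2.67×10⁻⁵ m³
0.01500 L × 0.001 = 1.5×10⁻⁵ m³
Combined: 1.41953×10⁻⁵ + 2.67×10⁻⁵ + 1.5×10⁻⁵ = 5.58953×10⁻⁵ m³
In in³: 5.58953×10⁻⁵ / 1.63871×10⁻⁵ = 3.41093 in³

3.411 in³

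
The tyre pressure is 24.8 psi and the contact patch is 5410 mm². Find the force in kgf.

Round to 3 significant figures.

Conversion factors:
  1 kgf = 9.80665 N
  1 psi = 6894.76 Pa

24.8 psi × 6894.76 → 170990 Pa
5410 mm² × 10⁻⁶ → 0.00541 m²
F = P × A = 170990 Pa × 0.00541 m² = 925.056 N
925.056 N ÷ (9.80665 N/kgf) = 94.3295 kgf

94.3 kgf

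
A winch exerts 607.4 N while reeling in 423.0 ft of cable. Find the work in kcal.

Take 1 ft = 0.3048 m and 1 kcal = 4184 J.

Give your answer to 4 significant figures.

18.72 kcal

423.0 ft × 0.3048 → 128.93 m
W = F × d = 607.4 N × 128.93 m = 78312.1 J
78312.1 J ÷ (4184 J/kcal) = 18.717 kcal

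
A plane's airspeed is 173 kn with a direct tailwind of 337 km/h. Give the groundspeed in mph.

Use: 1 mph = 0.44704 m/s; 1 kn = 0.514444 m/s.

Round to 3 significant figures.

173 kn × 0.514444 → 88.9988 m/s
337 km/h × (1/3.6) → 93.6111 m/s
Combined: 88.9988 + 93.6111 = 182.61 m/s
In mph: 182.61 / 0.44704 = 408.487 mph

408 mph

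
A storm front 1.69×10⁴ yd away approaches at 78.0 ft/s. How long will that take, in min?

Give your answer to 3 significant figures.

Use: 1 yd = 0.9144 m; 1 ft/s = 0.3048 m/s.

10.8 min

1.69×10⁴ yd × 0.9144 = 15453.4 m
78.0 ft/s × 0.3048 = 23.7744 m/s
t = d / v = 15453.4 m / 23.7744 m/s = 650.002 s
650.002 s ÷ (60 s/min) = 10.8334 min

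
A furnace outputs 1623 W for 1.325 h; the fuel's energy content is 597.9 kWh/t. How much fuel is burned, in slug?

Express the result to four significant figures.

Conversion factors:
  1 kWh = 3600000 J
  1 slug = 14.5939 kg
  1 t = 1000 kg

1.325 h → 4770 s
E = P × t = 1623 × 4770 = 7.74171×10⁶ J
597.9 kWh/t → 2.15244×10⁶ J/kg
m = E / e_s = 7.74171×10⁶ / 2.15244×10⁶ = 3.59671 kg
In slug: 3.59671 / 14.5939 = 0.246453 slug

0.2465 slug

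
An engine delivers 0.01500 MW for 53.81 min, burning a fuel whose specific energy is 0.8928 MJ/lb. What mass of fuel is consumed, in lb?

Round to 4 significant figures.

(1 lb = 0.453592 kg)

0.01500 MW → 15000 W
53.81 min → 3228.6 s
E = P × t = 15000 × 3228.6 = 4.8429×10⁷ J
0.8928 MJ/lb → 1.96829×10⁶ J/kg
m = E / e_s = 4.8429×10⁷ / 1.96829×10⁶ = 24.6046 kg
In lb: 24.6046 / 0.453592 = 54.2439 lb

54.24 lb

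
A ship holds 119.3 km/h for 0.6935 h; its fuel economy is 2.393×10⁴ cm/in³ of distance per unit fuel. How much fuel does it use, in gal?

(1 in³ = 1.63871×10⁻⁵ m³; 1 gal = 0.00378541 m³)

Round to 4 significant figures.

119.3 km/h → 33.1389 m/s
0.6935 h → 2496.6 s
d = v × t = 33.1389 × 2496.6 = 82734.6 m
2.393×10⁴ cm/in³ → 1.46029×10⁷ m/m³
V = d / (distance per unit fuel) = 82734.6 / 1.46029×10⁷ = 0.00566563 m³
In gal: 0.00566563 / 0.00378541 = 1.4967 gal

1.497 gal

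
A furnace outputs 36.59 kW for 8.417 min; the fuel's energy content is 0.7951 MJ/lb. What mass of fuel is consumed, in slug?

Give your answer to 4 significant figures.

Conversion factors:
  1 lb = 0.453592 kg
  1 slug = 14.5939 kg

0.7223 slug

36.59 kW → 36590 W
8.417 min → 505.02 s
E = P × t = 36590 × 505.02 = 1.84787×10⁷ J
0.7951 MJ/lb → 1.7529×10⁶ J/kg
m = E / e_s = 1.84787×10⁷ / 1.7529×10⁶ = 10.5418 kg
In slug: 10.5418 / 14.5939 = 0.722343 slug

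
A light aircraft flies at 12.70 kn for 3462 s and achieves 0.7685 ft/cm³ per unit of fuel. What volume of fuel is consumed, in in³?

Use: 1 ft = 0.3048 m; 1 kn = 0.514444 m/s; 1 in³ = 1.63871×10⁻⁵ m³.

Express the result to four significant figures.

12.70 kn → 6.53344 m/s
d = v × t = 6.53344 × 3462 = 22618.8 m
0.7685 ft/cm³ → 234239 m/m³
V = d / (distance per unit fuel) = 22618.8 / 234239 = 0.0965629 m³
In in³: 0.0965629 / 1.63871×10⁻⁵ = 5892.62 in³

5893 in³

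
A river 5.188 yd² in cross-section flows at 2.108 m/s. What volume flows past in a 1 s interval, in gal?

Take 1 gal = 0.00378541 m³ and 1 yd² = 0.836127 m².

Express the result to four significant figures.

5.188 yd² × 0.836127 → 4.33783 m²
V = v × A × t = 2.108 m/s × 4.33783 m² × 1 s = 9.14415 m³
9.14415 m³ ÷ (0.00378541 m³/gal) = 2415.63 gal

2416 gal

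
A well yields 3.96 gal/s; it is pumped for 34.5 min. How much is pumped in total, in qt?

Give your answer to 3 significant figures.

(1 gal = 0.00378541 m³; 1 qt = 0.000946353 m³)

3.28×10⁴ qt

3.96 gal/s → 0.0149902 m³/s
34.5 min → 2070 s
V = Q × t = 0.0149902 × 2070 = 31.0297 m³
In qt: 31.0297 / 0.000946353 = 32788.7 qt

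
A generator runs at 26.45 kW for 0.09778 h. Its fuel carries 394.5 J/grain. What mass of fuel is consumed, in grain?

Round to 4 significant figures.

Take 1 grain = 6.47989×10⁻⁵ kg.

2.360×10⁴ grain

26.45 kW → 26450 W
0.09778 h → 352.008 s
E = P × t = 26450 × 352.008 = 9.31061×10⁶ J
394.5 J/grain → 6.08807×10⁶ J/kg
m = E / e_s = 9.31061×10⁶ / 6.08807×10⁶ = 1.52932 kg
In grain: 1.52932 / 6.47989×10⁻⁵ = 23601 grain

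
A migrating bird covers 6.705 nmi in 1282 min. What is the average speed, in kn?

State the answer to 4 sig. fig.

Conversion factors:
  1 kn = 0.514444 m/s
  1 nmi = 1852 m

6.705 nmi × 1852 → 12417.7 m
1282 min × 60 → 76920 s
v = d / t = 12417.7 m / 76920 s = 0.161437 m/s
0.161437 m/s ÷ (0.514444 m/s/kn) = 0.313809 kn

0.3138 kn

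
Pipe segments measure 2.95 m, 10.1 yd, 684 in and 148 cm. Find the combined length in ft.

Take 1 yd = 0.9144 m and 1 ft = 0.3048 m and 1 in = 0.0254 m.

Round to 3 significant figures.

102 ft

2.95 m (already m)
10.1 yd × 0.9144 → 9.23544 m
684 in × 0.0254 → 17.3736 m
148 cm × 0.01 → 1.48 m
Combined: 2.95 + 9.23544 + 17.3736 + 1.48 = 31.039 m
In ft: 31.039 / 0.3048 = 101.834 ft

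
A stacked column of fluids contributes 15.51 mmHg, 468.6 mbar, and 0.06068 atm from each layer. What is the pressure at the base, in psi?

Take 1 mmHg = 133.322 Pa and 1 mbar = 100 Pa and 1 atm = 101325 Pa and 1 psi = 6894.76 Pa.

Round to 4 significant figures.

15.51 mmHg × 133.322 = 2067.82 Pa
468.6 mbar × 100 = 46860 Pa
0.06068 atm × 101325 = 6148.4 Pa
Sum: 2067.82 + 46860 + 6148.4 = 55076.2 Pa
In psi: 55076.2 / 6894.76 = 7.98812 psi

7.988 psi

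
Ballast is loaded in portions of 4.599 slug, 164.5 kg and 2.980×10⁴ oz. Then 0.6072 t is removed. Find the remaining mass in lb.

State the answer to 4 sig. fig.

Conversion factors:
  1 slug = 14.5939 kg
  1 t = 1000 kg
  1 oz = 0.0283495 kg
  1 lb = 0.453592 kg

1034 lb

4.599 slug × 14.5939 = 67.1173 kg
164.5 kg (already kg)
2.980×10⁴ oz × 0.0283495 = 844.815 kg
0.6072 t × 1000 = 607.2 kg
Result: 67.1173 + 164.5 + 844.815 − 607.2 = 469.232 kg
In lb: 469.232 / 0.453592 = 1034.48 lb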